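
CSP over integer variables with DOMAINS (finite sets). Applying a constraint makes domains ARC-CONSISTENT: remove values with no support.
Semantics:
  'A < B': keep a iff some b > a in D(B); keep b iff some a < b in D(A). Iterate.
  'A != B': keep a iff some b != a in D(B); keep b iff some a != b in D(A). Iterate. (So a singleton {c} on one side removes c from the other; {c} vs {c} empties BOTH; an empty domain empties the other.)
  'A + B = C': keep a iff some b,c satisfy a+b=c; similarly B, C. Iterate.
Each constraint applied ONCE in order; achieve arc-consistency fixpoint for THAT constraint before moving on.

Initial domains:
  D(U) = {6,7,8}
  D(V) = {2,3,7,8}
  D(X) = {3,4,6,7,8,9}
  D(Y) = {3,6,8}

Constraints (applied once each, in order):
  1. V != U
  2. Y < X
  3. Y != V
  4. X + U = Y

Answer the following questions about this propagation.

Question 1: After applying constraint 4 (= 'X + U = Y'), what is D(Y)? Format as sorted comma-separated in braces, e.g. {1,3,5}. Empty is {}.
Answer: {}

Derivation:
Constraint 1 (V != U) on D(V)={2,3,7,8} D(U)={6,7,8}: no change
Constraint 2 (Y < X) on D(Y)={3,6,8} D(X)={3,4,6,7,8,9}: X {3,4,6,7,8,9}->{4,6,7,8,9}
Constraint 3 (Y != V) on D(Y)={3,6,8} D(V)={2,3,7,8}: no change
Constraint 4 (X + U = Y) on D(X)={4,6,7,8,9} D(U)={6,7,8} D(Y)={3,6,8}: X {4,6,7,8,9}->{}; U {6,7,8}->{}; Y {3,6,8}->{}
So after constraint 4: D(Y) = {}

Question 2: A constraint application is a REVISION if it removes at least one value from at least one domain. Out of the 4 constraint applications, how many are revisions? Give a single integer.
Answer: 2

Derivation:
Constraint 1 (V != U) on D(V)={2,3,7,8} D(U)={6,7,8}: no change => not a revision
Constraint 2 (Y < X) on D(Y)={3,6,8} D(X)={3,4,6,7,8,9}: X {3,4,6,7,8,9}->{4,6,7,8,9} => REVISION
Constraint 3 (Y != V) on D(Y)={3,6,8} D(V)={2,3,7,8}: no change => not a revision
Constraint 4 (X + U = Y) on D(X)={4,6,7,8,9} D(U)={6,7,8} D(Y)={3,6,8}: X {4,6,7,8,9}->{}; U {6,7,8}->{}; Y {3,6,8}->{} => REVISION
Total revisions = 2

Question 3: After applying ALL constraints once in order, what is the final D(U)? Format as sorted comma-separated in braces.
Answer: {}

Derivation:
Constraint 1 (V != U) on D(V)={2,3,7,8} D(U)={6,7,8}: no change
Constraint 2 (Y < X) on D(Y)={3,6,8} D(X)={3,4,6,7,8,9}: X {3,4,6,7,8,9}->{4,6,7,8,9}
Constraint 3 (Y != V) on D(Y)={3,6,8} D(V)={2,3,7,8}: no change
Constraint 4 (X + U = Y) on D(X)={4,6,7,8,9} D(U)={6,7,8} D(Y)={3,6,8}: X {4,6,7,8,9}->{}; U {6,7,8}->{}; Y {3,6,8}->{}
So after all 4 constraints: D(U) = {}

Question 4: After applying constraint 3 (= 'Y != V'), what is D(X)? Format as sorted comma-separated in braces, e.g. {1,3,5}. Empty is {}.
Constraint 1 (V != U) on D(V)={2,3,7,8} D(U)={6,7,8}: no change
Constraint 2 (Y < X) on D(Y)={3,6,8} D(X)={3,4,6,7,8,9}: X {3,4,6,7,8,9}->{4,6,7,8,9}
Constraint 3 (Y != V) on D(Y)={3,6,8} D(V)={2,3,7,8}: no change
So after constraint 3: D(X) = {4,6,7,8,9}

Answer: {4,6,7,8,9}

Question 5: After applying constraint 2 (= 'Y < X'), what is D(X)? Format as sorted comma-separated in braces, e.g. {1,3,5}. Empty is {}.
Answer: {4,6,7,8,9}

Derivation:
Constraint 1 (V != U) on D(V)={2,3,7,8} D(U)={6,7,8}: no change
Constraint 2 (Y < X) on D(Y)={3,6,8} D(X)={3,4,6,7,8,9}: X {3,4,6,7,8,9}->{4,6,7,8,9}
So after constraint 2: D(X) = {4,6,7,8,9}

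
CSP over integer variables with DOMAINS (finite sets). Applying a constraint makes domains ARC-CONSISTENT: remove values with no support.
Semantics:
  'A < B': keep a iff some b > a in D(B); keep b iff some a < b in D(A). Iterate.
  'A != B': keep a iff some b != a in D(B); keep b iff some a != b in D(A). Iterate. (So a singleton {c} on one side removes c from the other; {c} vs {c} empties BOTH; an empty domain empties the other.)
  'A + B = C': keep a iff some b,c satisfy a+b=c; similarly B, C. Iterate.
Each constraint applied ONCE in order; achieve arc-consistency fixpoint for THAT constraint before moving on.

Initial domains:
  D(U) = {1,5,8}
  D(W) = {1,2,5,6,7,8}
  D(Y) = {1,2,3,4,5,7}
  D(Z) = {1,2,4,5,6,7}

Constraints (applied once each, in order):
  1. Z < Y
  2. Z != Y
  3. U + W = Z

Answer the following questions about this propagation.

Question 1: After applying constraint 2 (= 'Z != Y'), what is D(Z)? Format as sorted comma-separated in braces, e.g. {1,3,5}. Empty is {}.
Answer: {1,2,4,5,6}

Derivation:
Constraint 1 (Z < Y) on D(Z)={1,2,4,5,6,7} D(Y)={1,2,3,4,5,7}: Z {1,2,4,5,6,7}->{1,2,4,5,6}; Y {1,2,3,4,5,7}->{2,3,4,5,7}
Constraint 2 (Z != Y) on D(Z)={1,2,4,5,6} D(Y)={2,3,4,5,7}: no change
So after constraint 2: D(Z) = {1,2,4,5,6}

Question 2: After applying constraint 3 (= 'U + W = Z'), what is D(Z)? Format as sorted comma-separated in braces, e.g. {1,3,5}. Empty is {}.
Constraint 1 (Z < Y) on D(Z)={1,2,4,5,6,7} D(Y)={1,2,3,4,5,7}: Z {1,2,4,5,6,7}->{1,2,4,5,6}; Y {1,2,3,4,5,7}->{2,3,4,5,7}
Constraint 2 (Z != Y) on D(Z)={1,2,4,5,6} D(Y)={2,3,4,5,7}: no change
Constraint 3 (U + W = Z) on D(U)={1,5,8} D(W)={1,2,5,6,7,8} D(Z)={1,2,4,5,6}: U {1,5,8}->{1,5}; W {1,2,5,6,7,8}->{1,5}; Z {1,2,4,5,6}->{2,6}
So after constraint 3: D(Z) = {2,6}

Answer: {2,6}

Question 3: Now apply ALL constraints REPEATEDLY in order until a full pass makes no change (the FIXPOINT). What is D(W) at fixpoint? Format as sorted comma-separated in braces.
Answer: {1,5}

Derivation:
pass 0 (initial): D(W)={1,2,5,6,7,8}
pass 1: U {1,5,8}->{1,5}; W {1,2,5,6,7,8}->{1,5}; Y {1,2,3,4,5,7}->{2,3,4,5,7}; Z {1,2,4,5,6,7}->{2,6}
pass 2: Y {2,3,4,5,7}->{3,4,5,7}
pass 3: no change
Fixpoint after 3 passes: D(W) = {1,5}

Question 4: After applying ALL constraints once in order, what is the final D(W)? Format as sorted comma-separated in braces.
Answer: {1,5}

Derivation:
Constraint 1 (Z < Y) on D(Z)={1,2,4,5,6,7} D(Y)={1,2,3,4,5,7}: Z {1,2,4,5,6,7}->{1,2,4,5,6}; Y {1,2,3,4,5,7}->{2,3,4,5,7}
Constraint 2 (Z != Y) on D(Z)={1,2,4,5,6} D(Y)={2,3,4,5,7}: no change
Constraint 3 (U + W = Z) on D(U)={1,5,8} D(W)={1,2,5,6,7,8} D(Z)={1,2,4,5,6}: U {1,5,8}->{1,5}; W {1,2,5,6,7,8}->{1,5}; Z {1,2,4,5,6}->{2,6}
So after all 3 constraints: D(W) = {1,5}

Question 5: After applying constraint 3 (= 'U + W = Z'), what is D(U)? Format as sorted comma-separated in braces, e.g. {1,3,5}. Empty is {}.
Constraint 1 (Z < Y) on D(Z)={1,2,4,5,6,7} D(Y)={1,2,3,4,5,7}: Z {1,2,4,5,6,7}->{1,2,4,5,6}; Y {1,2,3,4,5,7}->{2,3,4,5,7}
Constraint 2 (Z != Y) on D(Z)={1,2,4,5,6} D(Y)={2,3,4,5,7}: no change
Constraint 3 (U + W = Z) on D(U)={1,5,8} D(W)={1,2,5,6,7,8} D(Z)={1,2,4,5,6}: U {1,5,8}->{1,5}; W {1,2,5,6,7,8}->{1,5}; Z {1,2,4,5,6}->{2,6}
So after constraint 3: D(U) = {1,5}

Answer: {1,5}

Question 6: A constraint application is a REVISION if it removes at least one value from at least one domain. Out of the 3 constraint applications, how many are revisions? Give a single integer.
Constraint 1 (Z < Y) on D(Z)={1,2,4,5,6,7} D(Y)={1,2,3,4,5,7}: Z {1,2,4,5,6,7}->{1,2,4,5,6}; Y {1,2,3,4,5,7}->{2,3,4,5,7} => REVISION
Constraint 2 (Z != Y) on D(Z)={1,2,4,5,6} D(Y)={2,3,4,5,7}: no change => not a revision
Constraint 3 (U + W = Z) on D(U)={1,5,8} D(W)={1,2,5,6,7,8} D(Z)={1,2,4,5,6}: U {1,5,8}->{1,5}; W {1,2,5,6,7,8}->{1,5}; Z {1,2,4,5,6}->{2,6} => REVISION
Total revisions = 2

Answer: 2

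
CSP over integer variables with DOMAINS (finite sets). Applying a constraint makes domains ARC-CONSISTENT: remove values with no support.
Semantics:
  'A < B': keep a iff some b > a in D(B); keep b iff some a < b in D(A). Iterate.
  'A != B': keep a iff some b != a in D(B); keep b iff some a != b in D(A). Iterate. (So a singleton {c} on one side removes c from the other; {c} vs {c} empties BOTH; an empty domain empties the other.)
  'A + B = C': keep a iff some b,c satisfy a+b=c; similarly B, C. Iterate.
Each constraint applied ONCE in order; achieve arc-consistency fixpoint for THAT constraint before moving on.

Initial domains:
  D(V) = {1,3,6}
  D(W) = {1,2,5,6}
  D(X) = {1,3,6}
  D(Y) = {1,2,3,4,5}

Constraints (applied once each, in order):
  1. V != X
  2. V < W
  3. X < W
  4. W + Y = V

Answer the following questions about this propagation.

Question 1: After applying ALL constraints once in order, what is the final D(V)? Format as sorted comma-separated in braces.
Answer: {3}

Derivation:
Constraint 1 (V != X) on D(V)={1,3,6} D(X)={1,3,6}: no change
Constraint 2 (V < W) on D(V)={1,3,6} D(W)={1,2,5,6}: V {1,3,6}->{1,3}; W {1,2,5,6}->{2,5,6}
Constraint 3 (X < W) on D(X)={1,3,6} D(W)={2,5,6}: X {1,3,6}->{1,3}
Constraint 4 (W + Y = V) on D(W)={2,5,6} D(Y)={1,2,3,4,5} D(V)={1,3}: W {2,5,6}->{2}; Y {1,2,3,4,5}->{1}; V {1,3}->{3}
So after all 4 constraints: D(V) = {3}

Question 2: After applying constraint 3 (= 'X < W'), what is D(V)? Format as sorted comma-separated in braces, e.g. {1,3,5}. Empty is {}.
Constraint 1 (V != X) on D(V)={1,3,6} D(X)={1,3,6}: no change
Constraint 2 (V < W) on D(V)={1,3,6} D(W)={1,2,5,6}: V {1,3,6}->{1,3}; W {1,2,5,6}->{2,5,6}
Constraint 3 (X < W) on D(X)={1,3,6} D(W)={2,5,6}: X {1,3,6}->{1,3}
So after constraint 3: D(V) = {1,3}

Answer: {1,3}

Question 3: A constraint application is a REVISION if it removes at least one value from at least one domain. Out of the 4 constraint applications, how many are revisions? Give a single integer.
Constraint 1 (V != X) on D(V)={1,3,6} D(X)={1,3,6}: no change => not a revision
Constraint 2 (V < W) on D(V)={1,3,6} D(W)={1,2,5,6}: V {1,3,6}->{1,3}; W {1,2,5,6}->{2,5,6} => REVISION
Constraint 3 (X < W) on D(X)={1,3,6} D(W)={2,5,6}: X {1,3,6}->{1,3} => REVISION
Constraint 4 (W + Y = V) on D(W)={2,5,6} D(Y)={1,2,3,4,5} D(V)={1,3}: W {2,5,6}->{2}; Y {1,2,3,4,5}->{1}; V {1,3}->{3} => REVISION
Total revisions = 3

Answer: 3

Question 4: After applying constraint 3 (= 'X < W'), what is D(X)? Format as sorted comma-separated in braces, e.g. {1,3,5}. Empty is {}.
Answer: {1,3}

Derivation:
Constraint 1 (V != X) on D(V)={1,3,6} D(X)={1,3,6}: no change
Constraint 2 (V < W) on D(V)={1,3,6} D(W)={1,2,5,6}: V {1,3,6}->{1,3}; W {1,2,5,6}->{2,5,6}
Constraint 3 (X < W) on D(X)={1,3,6} D(W)={2,5,6}: X {1,3,6}->{1,3}
So after constraint 3: D(X) = {1,3}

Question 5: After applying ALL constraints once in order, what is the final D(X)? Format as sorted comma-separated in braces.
Constraint 1 (V != X) on D(V)={1,3,6} D(X)={1,3,6}: no change
Constraint 2 (V < W) on D(V)={1,3,6} D(W)={1,2,5,6}: V {1,3,6}->{1,3}; W {1,2,5,6}->{2,5,6}
Constraint 3 (X < W) on D(X)={1,3,6} D(W)={2,5,6}: X {1,3,6}->{1,3}
Constraint 4 (W + Y = V) on D(W)={2,5,6} D(Y)={1,2,3,4,5} D(V)={1,3}: W {2,5,6}->{2}; Y {1,2,3,4,5}->{1}; V {1,3}->{3}
So after all 4 constraints: D(X) = {1,3}

Answer: {1,3}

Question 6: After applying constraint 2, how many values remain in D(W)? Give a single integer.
Answer: 3

Derivation:
Constraint 1 (V != X) on D(V)={1,3,6} D(X)={1,3,6}: no change
Constraint 2 (V < W) on D(V)={1,3,6} D(W)={1,2,5,6}: V {1,3,6}->{1,3}; W {1,2,5,6}->{2,5,6}
So after constraint 2: D(W)={2,5,6}, size = 3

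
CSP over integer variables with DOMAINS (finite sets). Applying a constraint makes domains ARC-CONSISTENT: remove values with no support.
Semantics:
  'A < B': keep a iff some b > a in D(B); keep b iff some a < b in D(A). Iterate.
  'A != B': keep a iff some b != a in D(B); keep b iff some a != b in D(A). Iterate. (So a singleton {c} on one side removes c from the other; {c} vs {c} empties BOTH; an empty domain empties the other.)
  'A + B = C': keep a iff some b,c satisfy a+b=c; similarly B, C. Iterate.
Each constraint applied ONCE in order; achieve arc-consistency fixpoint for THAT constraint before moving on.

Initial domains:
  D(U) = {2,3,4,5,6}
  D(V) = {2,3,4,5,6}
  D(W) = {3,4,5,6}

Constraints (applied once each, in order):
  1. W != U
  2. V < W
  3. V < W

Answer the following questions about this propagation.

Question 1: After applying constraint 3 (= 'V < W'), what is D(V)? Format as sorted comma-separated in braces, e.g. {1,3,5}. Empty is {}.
Answer: {2,3,4,5}

Derivation:
Constraint 1 (W != U) on D(W)={3,4,5,6} D(U)={2,3,4,5,6}: no change
Constraint 2 (V < W) on D(V)={2,3,4,5,6} D(W)={3,4,5,6}: V {2,3,4,5,6}->{2,3,4,5}
Constraint 3 (V < W) on D(V)={2,3,4,5} D(W)={3,4,5,6}: no change
So after constraint 3: D(V) = {2,3,4,5}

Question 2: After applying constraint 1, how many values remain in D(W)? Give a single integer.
Answer: 4

Derivation:
Constraint 1 (W != U) on D(W)={3,4,5,6} D(U)={2,3,4,5,6}: no change
So after constraint 1: D(W)={3,4,5,6}, size = 4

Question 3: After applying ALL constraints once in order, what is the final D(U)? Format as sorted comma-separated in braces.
Constraint 1 (W != U) on D(W)={3,4,5,6} D(U)={2,3,4,5,6}: no change
Constraint 2 (V < W) on D(V)={2,3,4,5,6} D(W)={3,4,5,6}: V {2,3,4,5,6}->{2,3,4,5}
Constraint 3 (V < W) on D(V)={2,3,4,5} D(W)={3,4,5,6}: no change
So after all 3 constraints: D(U) = {2,3,4,5,6}

Answer: {2,3,4,5,6}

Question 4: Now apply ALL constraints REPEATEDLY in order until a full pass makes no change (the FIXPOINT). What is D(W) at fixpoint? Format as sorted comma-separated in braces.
pass 0 (initial): D(W)={3,4,5,6}
pass 1: V {2,3,4,5,6}->{2,3,4,5}
pass 2: no change
Fixpoint after 2 passes: D(W) = {3,4,5,6}

Answer: {3,4,5,6}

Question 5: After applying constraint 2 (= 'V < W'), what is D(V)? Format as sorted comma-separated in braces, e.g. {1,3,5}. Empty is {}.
Constraint 1 (W != U) on D(W)={3,4,5,6} D(U)={2,3,4,5,6}: no change
Constraint 2 (V < W) on D(V)={2,3,4,5,6} D(W)={3,4,5,6}: V {2,3,4,5,6}->{2,3,4,5}
So after constraint 2: D(V) = {2,3,4,5}

Answer: {2,3,4,5}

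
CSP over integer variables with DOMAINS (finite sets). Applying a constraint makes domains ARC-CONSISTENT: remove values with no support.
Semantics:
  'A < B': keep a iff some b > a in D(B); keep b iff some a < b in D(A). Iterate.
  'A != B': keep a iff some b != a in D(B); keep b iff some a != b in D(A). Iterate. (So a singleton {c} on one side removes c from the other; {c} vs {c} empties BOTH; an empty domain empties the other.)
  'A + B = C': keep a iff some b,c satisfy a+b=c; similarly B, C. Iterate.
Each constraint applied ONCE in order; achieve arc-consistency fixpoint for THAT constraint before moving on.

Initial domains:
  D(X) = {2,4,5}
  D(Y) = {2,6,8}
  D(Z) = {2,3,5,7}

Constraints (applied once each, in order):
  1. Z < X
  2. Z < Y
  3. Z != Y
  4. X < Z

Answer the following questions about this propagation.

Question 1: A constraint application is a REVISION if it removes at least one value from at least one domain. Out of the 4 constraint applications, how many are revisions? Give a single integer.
Constraint 1 (Z < X) on D(Z)={2,3,5,7} D(X)={2,4,5}: Z {2,3,5,7}->{2,3}; X {2,4,5}->{4,5} => REVISION
Constraint 2 (Z < Y) on D(Z)={2,3} D(Y)={2,6,8}: Y {2,6,8}->{6,8} => REVISION
Constraint 3 (Z != Y) on D(Z)={2,3} D(Y)={6,8}: no change => not a revision
Constraint 4 (X < Z) on D(X)={4,5} D(Z)={2,3}: X {4,5}->{}; Z {2,3}->{} => REVISION
Total revisions = 3

Answer: 3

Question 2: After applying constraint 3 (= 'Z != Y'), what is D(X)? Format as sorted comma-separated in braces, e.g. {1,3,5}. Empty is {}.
Answer: {4,5}

Derivation:
Constraint 1 (Z < X) on D(Z)={2,3,5,7} D(X)={2,4,5}: Z {2,3,5,7}->{2,3}; X {2,4,5}->{4,5}
Constraint 2 (Z < Y) on D(Z)={2,3} D(Y)={2,6,8}: Y {2,6,8}->{6,8}
Constraint 3 (Z != Y) on D(Z)={2,3} D(Y)={6,8}: no change
So after constraint 3: D(X) = {4,5}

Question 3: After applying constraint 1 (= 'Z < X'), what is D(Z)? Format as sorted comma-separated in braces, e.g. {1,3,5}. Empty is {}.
Constraint 1 (Z < X) on D(Z)={2,3,5,7} D(X)={2,4,5}: Z {2,3,5,7}->{2,3}; X {2,4,5}->{4,5}
So after constraint 1: D(Z) = {2,3}

Answer: {2,3}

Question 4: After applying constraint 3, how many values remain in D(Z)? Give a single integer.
Answer: 2

Derivation:
Constraint 1 (Z < X) on D(Z)={2,3,5,7} D(X)={2,4,5}: Z {2,3,5,7}->{2,3}; X {2,4,5}->{4,5}
Constraint 2 (Z < Y) on D(Z)={2,3} D(Y)={2,6,8}: Y {2,6,8}->{6,8}
Constraint 3 (Z != Y) on D(Z)={2,3} D(Y)={6,8}: no change
So after constraint 3: D(Z)={2,3}, size = 2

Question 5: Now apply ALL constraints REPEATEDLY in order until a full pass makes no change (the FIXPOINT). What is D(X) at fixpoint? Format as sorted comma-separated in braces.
pass 0 (initial): D(X)={2,4,5}
pass 1: X {2,4,5}->{}; Y {2,6,8}->{6,8}; Z {2,3,5,7}->{}
pass 2: Y {6,8}->{}
pass 3: no change
Fixpoint after 3 passes: D(X) = {}

Answer: {}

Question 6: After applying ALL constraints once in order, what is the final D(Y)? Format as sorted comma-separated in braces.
Constraint 1 (Z < X) on D(Z)={2,3,5,7} D(X)={2,4,5}: Z {2,3,5,7}->{2,3}; X {2,4,5}->{4,5}
Constraint 2 (Z < Y) on D(Z)={2,3} D(Y)={2,6,8}: Y {2,6,8}->{6,8}
Constraint 3 (Z != Y) on D(Z)={2,3} D(Y)={6,8}: no change
Constraint 4 (X < Z) on D(X)={4,5} D(Z)={2,3}: X {4,5}->{}; Z {2,3}->{}
So after all 4 constraints: D(Y) = {6,8}

Answer: {6,8}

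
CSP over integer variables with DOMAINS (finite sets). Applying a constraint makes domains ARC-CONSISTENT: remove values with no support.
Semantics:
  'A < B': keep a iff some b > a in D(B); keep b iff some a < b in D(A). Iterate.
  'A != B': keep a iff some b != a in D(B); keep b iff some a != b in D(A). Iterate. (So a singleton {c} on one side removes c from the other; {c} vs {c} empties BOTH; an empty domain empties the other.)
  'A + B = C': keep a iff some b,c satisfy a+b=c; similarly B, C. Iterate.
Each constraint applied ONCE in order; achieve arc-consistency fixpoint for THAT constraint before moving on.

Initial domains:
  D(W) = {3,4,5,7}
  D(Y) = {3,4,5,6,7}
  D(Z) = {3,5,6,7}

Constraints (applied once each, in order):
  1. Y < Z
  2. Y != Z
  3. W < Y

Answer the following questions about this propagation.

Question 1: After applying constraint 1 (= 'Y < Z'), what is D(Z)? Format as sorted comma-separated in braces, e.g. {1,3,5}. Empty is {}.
Constraint 1 (Y < Z) on D(Y)={3,4,5,6,7} D(Z)={3,5,6,7}: Y {3,4,5,6,7}->{3,4,5,6}; Z {3,5,6,7}->{5,6,7}
So after constraint 1: D(Z) = {5,6,7}

Answer: {5,6,7}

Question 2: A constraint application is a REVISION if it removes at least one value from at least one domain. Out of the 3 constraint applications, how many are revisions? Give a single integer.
Answer: 2

Derivation:
Constraint 1 (Y < Z) on D(Y)={3,4,5,6,7} D(Z)={3,5,6,7}: Y {3,4,5,6,7}->{3,4,5,6}; Z {3,5,6,7}->{5,6,7} => REVISION
Constraint 2 (Y != Z) on D(Y)={3,4,5,6} D(Z)={5,6,7}: no change => not a revision
Constraint 3 (W < Y) on D(W)={3,4,5,7} D(Y)={3,4,5,6}: W {3,4,5,7}->{3,4,5}; Y {3,4,5,6}->{4,5,6} => REVISION
Total revisions = 2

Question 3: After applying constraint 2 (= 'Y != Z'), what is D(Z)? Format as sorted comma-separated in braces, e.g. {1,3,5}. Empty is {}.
Answer: {5,6,7}

Derivation:
Constraint 1 (Y < Z) on D(Y)={3,4,5,6,7} D(Z)={3,5,6,7}: Y {3,4,5,6,7}->{3,4,5,6}; Z {3,5,6,7}->{5,6,7}
Constraint 2 (Y != Z) on D(Y)={3,4,5,6} D(Z)={5,6,7}: no change
So after constraint 2: D(Z) = {5,6,7}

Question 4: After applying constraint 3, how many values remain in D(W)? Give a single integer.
Answer: 3

Derivation:
Constraint 1 (Y < Z) on D(Y)={3,4,5,6,7} D(Z)={3,5,6,7}: Y {3,4,5,6,7}->{3,4,5,6}; Z {3,5,6,7}->{5,6,7}
Constraint 2 (Y != Z) on D(Y)={3,4,5,6} D(Z)={5,6,7}: no change
Constraint 3 (W < Y) on D(W)={3,4,5,7} D(Y)={3,4,5,6}: W {3,4,5,7}->{3,4,5}; Y {3,4,5,6}->{4,5,6}
So after constraint 3: D(W)={3,4,5}, size = 3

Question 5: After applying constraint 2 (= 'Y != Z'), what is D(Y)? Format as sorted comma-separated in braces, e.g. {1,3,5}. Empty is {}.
Answer: {3,4,5,6}

Derivation:
Constraint 1 (Y < Z) on D(Y)={3,4,5,6,7} D(Z)={3,5,6,7}: Y {3,4,5,6,7}->{3,4,5,6}; Z {3,5,6,7}->{5,6,7}
Constraint 2 (Y != Z) on D(Y)={3,4,5,6} D(Z)={5,6,7}: no change
So after constraint 2: D(Y) = {3,4,5,6}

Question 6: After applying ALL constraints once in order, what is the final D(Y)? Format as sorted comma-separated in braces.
Answer: {4,5,6}

Derivation:
Constraint 1 (Y < Z) on D(Y)={3,4,5,6,7} D(Z)={3,5,6,7}: Y {3,4,5,6,7}->{3,4,5,6}; Z {3,5,6,7}->{5,6,7}
Constraint 2 (Y != Z) on D(Y)={3,4,5,6} D(Z)={5,6,7}: no change
Constraint 3 (W < Y) on D(W)={3,4,5,7} D(Y)={3,4,5,6}: W {3,4,5,7}->{3,4,5}; Y {3,4,5,6}->{4,5,6}
So after all 3 constraints: D(Y) = {4,5,6}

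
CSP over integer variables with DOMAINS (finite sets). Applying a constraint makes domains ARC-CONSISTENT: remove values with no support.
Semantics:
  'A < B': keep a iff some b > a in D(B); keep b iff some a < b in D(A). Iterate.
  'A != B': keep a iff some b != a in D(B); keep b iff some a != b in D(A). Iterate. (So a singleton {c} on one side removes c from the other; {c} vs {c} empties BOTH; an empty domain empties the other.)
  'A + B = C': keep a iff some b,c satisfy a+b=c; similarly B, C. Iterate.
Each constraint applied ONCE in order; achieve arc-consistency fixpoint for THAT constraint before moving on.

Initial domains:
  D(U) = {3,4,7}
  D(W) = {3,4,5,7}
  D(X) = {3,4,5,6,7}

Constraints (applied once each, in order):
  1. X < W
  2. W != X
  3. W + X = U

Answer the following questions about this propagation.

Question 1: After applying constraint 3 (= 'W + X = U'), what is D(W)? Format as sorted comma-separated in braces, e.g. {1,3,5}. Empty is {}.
Constraint 1 (X < W) on D(X)={3,4,5,6,7} D(W)={3,4,5,7}: X {3,4,5,6,7}->{3,4,5,6}; W {3,4,5,7}->{4,5,7}
Constraint 2 (W != X) on D(W)={4,5,7} D(X)={3,4,5,6}: no change
Constraint 3 (W + X = U) on D(W)={4,5,7} D(X)={3,4,5,6} D(U)={3,4,7}: W {4,5,7}->{4}; X {3,4,5,6}->{3}; U {3,4,7}->{7}
So after constraint 3: D(W) = {4}

Answer: {4}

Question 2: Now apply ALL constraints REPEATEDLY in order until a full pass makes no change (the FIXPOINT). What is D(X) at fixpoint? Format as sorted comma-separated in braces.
pass 0 (initial): D(X)={3,4,5,6,7}
pass 1: U {3,4,7}->{7}; W {3,4,5,7}->{4}; X {3,4,5,6,7}->{3}
pass 2: no change
Fixpoint after 2 passes: D(X) = {3}

Answer: {3}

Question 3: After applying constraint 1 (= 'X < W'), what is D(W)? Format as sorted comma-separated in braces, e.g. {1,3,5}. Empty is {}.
Answer: {4,5,7}

Derivation:
Constraint 1 (X < W) on D(X)={3,4,5,6,7} D(W)={3,4,5,7}: X {3,4,5,6,7}->{3,4,5,6}; W {3,4,5,7}->{4,5,7}
So after constraint 1: D(W) = {4,5,7}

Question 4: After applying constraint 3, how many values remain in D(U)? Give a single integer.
Constraint 1 (X < W) on D(X)={3,4,5,6,7} D(W)={3,4,5,7}: X {3,4,5,6,7}->{3,4,5,6}; W {3,4,5,7}->{4,5,7}
Constraint 2 (W != X) on D(W)={4,5,7} D(X)={3,4,5,6}: no change
Constraint 3 (W + X = U) on D(W)={4,5,7} D(X)={3,4,5,6} D(U)={3,4,7}: W {4,5,7}->{4}; X {3,4,5,6}->{3}; U {3,4,7}->{7}
So after constraint 3: D(U)={7}, size = 1

Answer: 1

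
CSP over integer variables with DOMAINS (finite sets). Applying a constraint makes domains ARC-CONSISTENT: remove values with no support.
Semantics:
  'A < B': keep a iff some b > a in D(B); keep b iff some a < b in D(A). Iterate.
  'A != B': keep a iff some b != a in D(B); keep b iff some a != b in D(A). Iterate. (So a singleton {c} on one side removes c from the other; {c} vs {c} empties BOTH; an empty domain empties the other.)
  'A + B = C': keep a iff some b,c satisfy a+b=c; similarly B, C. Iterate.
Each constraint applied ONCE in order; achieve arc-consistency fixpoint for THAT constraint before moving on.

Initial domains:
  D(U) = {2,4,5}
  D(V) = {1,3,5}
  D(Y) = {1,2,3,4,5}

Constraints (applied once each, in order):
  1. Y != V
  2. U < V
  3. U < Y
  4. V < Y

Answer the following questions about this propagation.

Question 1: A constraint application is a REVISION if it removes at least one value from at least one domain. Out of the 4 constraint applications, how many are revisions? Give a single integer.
Answer: 3

Derivation:
Constraint 1 (Y != V) on D(Y)={1,2,3,4,5} D(V)={1,3,5}: no change => not a revision
Constraint 2 (U < V) on D(U)={2,4,5} D(V)={1,3,5}: U {2,4,5}->{2,4}; V {1,3,5}->{3,5} => REVISION
Constraint 3 (U < Y) on D(U)={2,4} D(Y)={1,2,3,4,5}: Y {1,2,3,4,5}->{3,4,5} => REVISION
Constraint 4 (V < Y) on D(V)={3,5} D(Y)={3,4,5}: V {3,5}->{3}; Y {3,4,5}->{4,5} => REVISION
Total revisions = 3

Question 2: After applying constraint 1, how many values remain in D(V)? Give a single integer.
Answer: 3

Derivation:
Constraint 1 (Y != V) on D(Y)={1,2,3,4,5} D(V)={1,3,5}: no change
So after constraint 1: D(V)={1,3,5}, size = 3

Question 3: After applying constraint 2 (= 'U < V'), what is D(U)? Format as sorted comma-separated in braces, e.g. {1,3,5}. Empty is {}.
Constraint 1 (Y != V) on D(Y)={1,2,3,4,5} D(V)={1,3,5}: no change
Constraint 2 (U < V) on D(U)={2,4,5} D(V)={1,3,5}: U {2,4,5}->{2,4}; V {1,3,5}->{3,5}
So after constraint 2: D(U) = {2,4}

Answer: {2,4}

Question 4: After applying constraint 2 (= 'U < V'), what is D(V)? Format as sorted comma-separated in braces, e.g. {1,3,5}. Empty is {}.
Constraint 1 (Y != V) on D(Y)={1,2,3,4,5} D(V)={1,3,5}: no change
Constraint 2 (U < V) on D(U)={2,4,5} D(V)={1,3,5}: U {2,4,5}->{2,4}; V {1,3,5}->{3,5}
So after constraint 2: D(V) = {3,5}

Answer: {3,5}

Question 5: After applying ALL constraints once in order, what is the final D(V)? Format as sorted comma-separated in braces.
Answer: {3}

Derivation:
Constraint 1 (Y != V) on D(Y)={1,2,3,4,5} D(V)={1,3,5}: no change
Constraint 2 (U < V) on D(U)={2,4,5} D(V)={1,3,5}: U {2,4,5}->{2,4}; V {1,3,5}->{3,5}
Constraint 3 (U < Y) on D(U)={2,4} D(Y)={1,2,3,4,5}: Y {1,2,3,4,5}->{3,4,5}
Constraint 4 (V < Y) on D(V)={3,5} D(Y)={3,4,5}: V {3,5}->{3}; Y {3,4,5}->{4,5}
So after all 4 constraints: D(V) = {3}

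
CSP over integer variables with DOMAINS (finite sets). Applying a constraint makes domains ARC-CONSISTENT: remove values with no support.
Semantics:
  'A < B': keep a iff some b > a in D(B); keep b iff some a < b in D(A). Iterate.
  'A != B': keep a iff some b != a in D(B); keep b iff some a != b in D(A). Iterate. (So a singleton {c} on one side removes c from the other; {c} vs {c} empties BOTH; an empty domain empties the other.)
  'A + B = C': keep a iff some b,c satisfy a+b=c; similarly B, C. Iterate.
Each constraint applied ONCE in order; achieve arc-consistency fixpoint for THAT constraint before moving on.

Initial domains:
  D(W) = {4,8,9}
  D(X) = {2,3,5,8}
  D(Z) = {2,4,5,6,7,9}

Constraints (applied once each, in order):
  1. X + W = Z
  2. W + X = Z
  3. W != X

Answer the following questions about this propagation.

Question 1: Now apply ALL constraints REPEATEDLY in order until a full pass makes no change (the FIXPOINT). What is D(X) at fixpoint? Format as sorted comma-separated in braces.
pass 0 (initial): D(X)={2,3,5,8}
pass 1: W {4,8,9}->{4}; X {2,3,5,8}->{2,3,5}; Z {2,4,5,6,7,9}->{6,7,9}
pass 2: no change
Fixpoint after 2 passes: D(X) = {2,3,5}

Answer: {2,3,5}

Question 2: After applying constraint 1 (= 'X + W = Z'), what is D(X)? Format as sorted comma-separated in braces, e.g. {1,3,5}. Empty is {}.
Constraint 1 (X + W = Z) on D(X)={2,3,5,8} D(W)={4,8,9} D(Z)={2,4,5,6,7,9}: X {2,3,5,8}->{2,3,5}; W {4,8,9}->{4}; Z {2,4,5,6,7,9}->{6,7,9}
So after constraint 1: D(X) = {2,3,5}

Answer: {2,3,5}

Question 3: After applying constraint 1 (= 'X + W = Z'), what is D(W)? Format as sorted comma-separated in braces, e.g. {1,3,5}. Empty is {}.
Answer: {4}

Derivation:
Constraint 1 (X + W = Z) on D(X)={2,3,5,8} D(W)={4,8,9} D(Z)={2,4,5,6,7,9}: X {2,3,5,8}->{2,3,5}; W {4,8,9}->{4}; Z {2,4,5,6,7,9}->{6,7,9}
So after constraint 1: D(W) = {4}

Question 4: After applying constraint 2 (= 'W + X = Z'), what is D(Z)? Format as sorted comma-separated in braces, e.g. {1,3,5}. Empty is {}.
Answer: {6,7,9}

Derivation:
Constraint 1 (X + W = Z) on D(X)={2,3,5,8} D(W)={4,8,9} D(Z)={2,4,5,6,7,9}: X {2,3,5,8}->{2,3,5}; W {4,8,9}->{4}; Z {2,4,5,6,7,9}->{6,7,9}
Constraint 2 (W + X = Z) on D(W)={4} D(X)={2,3,5} D(Z)={6,7,9}: no change
So after constraint 2: D(Z) = {6,7,9}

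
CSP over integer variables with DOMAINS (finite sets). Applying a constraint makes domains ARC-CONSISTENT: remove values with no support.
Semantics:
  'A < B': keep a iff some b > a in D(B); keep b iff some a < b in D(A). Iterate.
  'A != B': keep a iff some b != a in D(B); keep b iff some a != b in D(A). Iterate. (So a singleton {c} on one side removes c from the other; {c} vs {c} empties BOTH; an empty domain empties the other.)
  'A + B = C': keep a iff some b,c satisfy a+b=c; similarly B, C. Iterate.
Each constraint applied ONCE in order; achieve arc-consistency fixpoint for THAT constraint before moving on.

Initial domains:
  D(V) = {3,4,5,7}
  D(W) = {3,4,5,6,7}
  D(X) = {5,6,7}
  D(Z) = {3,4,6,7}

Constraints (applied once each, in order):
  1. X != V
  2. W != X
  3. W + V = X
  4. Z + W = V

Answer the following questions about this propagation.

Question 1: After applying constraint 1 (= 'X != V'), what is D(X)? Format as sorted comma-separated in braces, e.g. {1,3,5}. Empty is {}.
Constraint 1 (X != V) on D(X)={5,6,7} D(V)={3,4,5,7}: no change
So after constraint 1: D(X) = {5,6,7}

Answer: {5,6,7}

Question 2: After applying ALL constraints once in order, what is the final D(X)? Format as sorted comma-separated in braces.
Constraint 1 (X != V) on D(X)={5,6,7} D(V)={3,4,5,7}: no change
Constraint 2 (W != X) on D(W)={3,4,5,6,7} D(X)={5,6,7}: no change
Constraint 3 (W + V = X) on D(W)={3,4,5,6,7} D(V)={3,4,5,7} D(X)={5,6,7}: W {3,4,5,6,7}->{3,4}; V {3,4,5,7}->{3,4}; X {5,6,7}->{6,7}
Constraint 4 (Z + W = V) on D(Z)={3,4,6,7} D(W)={3,4} D(V)={3,4}: Z {3,4,6,7}->{}; W {3,4}->{}; V {3,4}->{}
So after all 4 constraints: D(X) = {6,7}

Answer: {6,7}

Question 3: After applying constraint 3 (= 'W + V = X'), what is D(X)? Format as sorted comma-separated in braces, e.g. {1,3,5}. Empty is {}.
Answer: {6,7}

Derivation:
Constraint 1 (X != V) on D(X)={5,6,7} D(V)={3,4,5,7}: no change
Constraint 2 (W != X) on D(W)={3,4,5,6,7} D(X)={5,6,7}: no change
Constraint 3 (W + V = X) on D(W)={3,4,5,6,7} D(V)={3,4,5,7} D(X)={5,6,7}: W {3,4,5,6,7}->{3,4}; V {3,4,5,7}->{3,4}; X {5,6,7}->{6,7}
So after constraint 3: D(X) = {6,7}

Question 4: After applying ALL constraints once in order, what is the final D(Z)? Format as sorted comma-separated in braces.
Constraint 1 (X != V) on D(X)={5,6,7} D(V)={3,4,5,7}: no change
Constraint 2 (W != X) on D(W)={3,4,5,6,7} D(X)={5,6,7}: no change
Constraint 3 (W + V = X) on D(W)={3,4,5,6,7} D(V)={3,4,5,7} D(X)={5,6,7}: W {3,4,5,6,7}->{3,4}; V {3,4,5,7}->{3,4}; X {5,6,7}->{6,7}
Constraint 4 (Z + W = V) on D(Z)={3,4,6,7} D(W)={3,4} D(V)={3,4}: Z {3,4,6,7}->{}; W {3,4}->{}; V {3,4}->{}
So after all 4 constraints: D(Z) = {}

Answer: {}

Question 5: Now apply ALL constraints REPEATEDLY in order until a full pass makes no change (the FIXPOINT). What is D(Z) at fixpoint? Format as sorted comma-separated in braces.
pass 0 (initial): D(Z)={3,4,6,7}
pass 1: V {3,4,5,7}->{}; W {3,4,5,6,7}->{}; X {5,6,7}->{6,7}; Z {3,4,6,7}->{}
pass 2: X {6,7}->{}
pass 3: no change
Fixpoint after 3 passes: D(Z) = {}

Answer: {}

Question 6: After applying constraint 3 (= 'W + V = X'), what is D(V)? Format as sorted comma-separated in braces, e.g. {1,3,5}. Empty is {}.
Constraint 1 (X != V) on D(X)={5,6,7} D(V)={3,4,5,7}: no change
Constraint 2 (W != X) on D(W)={3,4,5,6,7} D(X)={5,6,7}: no change
Constraint 3 (W + V = X) on D(W)={3,4,5,6,7} D(V)={3,4,5,7} D(X)={5,6,7}: W {3,4,5,6,7}->{3,4}; V {3,4,5,7}->{3,4}; X {5,6,7}->{6,7}
So after constraint 3: D(V) = {3,4}

Answer: {3,4}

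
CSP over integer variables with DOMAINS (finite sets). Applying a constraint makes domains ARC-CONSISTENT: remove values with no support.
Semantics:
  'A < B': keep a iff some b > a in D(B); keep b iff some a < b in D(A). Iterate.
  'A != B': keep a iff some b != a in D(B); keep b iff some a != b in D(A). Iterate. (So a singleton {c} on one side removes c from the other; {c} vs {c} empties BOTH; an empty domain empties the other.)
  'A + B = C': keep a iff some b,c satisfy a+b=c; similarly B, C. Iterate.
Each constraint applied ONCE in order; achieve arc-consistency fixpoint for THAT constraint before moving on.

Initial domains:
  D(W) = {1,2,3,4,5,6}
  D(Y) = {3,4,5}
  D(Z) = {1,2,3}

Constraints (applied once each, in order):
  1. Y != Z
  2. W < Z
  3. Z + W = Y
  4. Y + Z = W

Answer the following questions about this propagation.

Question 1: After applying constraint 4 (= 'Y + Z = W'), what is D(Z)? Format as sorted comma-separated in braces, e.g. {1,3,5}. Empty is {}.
Answer: {}

Derivation:
Constraint 1 (Y != Z) on D(Y)={3,4,5} D(Z)={1,2,3}: no change
Constraint 2 (W < Z) on D(W)={1,2,3,4,5,6} D(Z)={1,2,3}: W {1,2,3,4,5,6}->{1,2}; Z {1,2,3}->{2,3}
Constraint 3 (Z + W = Y) on D(Z)={2,3} D(W)={1,2} D(Y)={3,4,5}: no change
Constraint 4 (Y + Z = W) on D(Y)={3,4,5} D(Z)={2,3} D(W)={1,2}: Y {3,4,5}->{}; Z {2,3}->{}; W {1,2}->{}
So after constraint 4: D(Z) = {}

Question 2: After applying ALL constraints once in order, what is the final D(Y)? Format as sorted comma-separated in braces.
Answer: {}

Derivation:
Constraint 1 (Y != Z) on D(Y)={3,4,5} D(Z)={1,2,3}: no change
Constraint 2 (W < Z) on D(W)={1,2,3,4,5,6} D(Z)={1,2,3}: W {1,2,3,4,5,6}->{1,2}; Z {1,2,3}->{2,3}
Constraint 3 (Z + W = Y) on D(Z)={2,3} D(W)={1,2} D(Y)={3,4,5}: no change
Constraint 4 (Y + Z = W) on D(Y)={3,4,5} D(Z)={2,3} D(W)={1,2}: Y {3,4,5}->{}; Z {2,3}->{}; W {1,2}->{}
So after all 4 constraints: D(Y) = {}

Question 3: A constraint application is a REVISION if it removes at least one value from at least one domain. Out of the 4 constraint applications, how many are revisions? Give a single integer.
Answer: 2

Derivation:
Constraint 1 (Y != Z) on D(Y)={3,4,5} D(Z)={1,2,3}: no change => not a revision
Constraint 2 (W < Z) on D(W)={1,2,3,4,5,6} D(Z)={1,2,3}: W {1,2,3,4,5,6}->{1,2}; Z {1,2,3}->{2,3} => REVISION
Constraint 3 (Z + W = Y) on D(Z)={2,3} D(W)={1,2} D(Y)={3,4,5}: no change => not a revision
Constraint 4 (Y + Z = W) on D(Y)={3,4,5} D(Z)={2,3} D(W)={1,2}: Y {3,4,5}->{}; Z {2,3}->{}; W {1,2}->{} => REVISION
Total revisions = 2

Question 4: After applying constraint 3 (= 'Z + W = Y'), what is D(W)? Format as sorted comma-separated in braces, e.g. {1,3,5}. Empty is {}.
Constraint 1 (Y != Z) on D(Y)={3,4,5} D(Z)={1,2,3}: no change
Constraint 2 (W < Z) on D(W)={1,2,3,4,5,6} D(Z)={1,2,3}: W {1,2,3,4,5,6}->{1,2}; Z {1,2,3}->{2,3}
Constraint 3 (Z + W = Y) on D(Z)={2,3} D(W)={1,2} D(Y)={3,4,5}: no change
So after constraint 3: D(W) = {1,2}

Answer: {1,2}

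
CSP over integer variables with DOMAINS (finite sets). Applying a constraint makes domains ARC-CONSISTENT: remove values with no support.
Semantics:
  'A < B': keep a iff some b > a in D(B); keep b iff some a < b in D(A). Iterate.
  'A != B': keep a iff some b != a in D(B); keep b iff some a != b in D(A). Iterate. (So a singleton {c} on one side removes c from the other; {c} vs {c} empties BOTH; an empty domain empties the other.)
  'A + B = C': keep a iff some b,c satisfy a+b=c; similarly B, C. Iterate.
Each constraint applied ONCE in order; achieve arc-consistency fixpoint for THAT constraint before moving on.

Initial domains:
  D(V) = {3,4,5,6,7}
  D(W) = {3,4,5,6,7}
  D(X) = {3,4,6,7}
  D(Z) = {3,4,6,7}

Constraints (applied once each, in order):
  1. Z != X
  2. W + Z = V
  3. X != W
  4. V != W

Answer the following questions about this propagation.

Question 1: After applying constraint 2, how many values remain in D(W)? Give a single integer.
Constraint 1 (Z != X) on D(Z)={3,4,6,7} D(X)={3,4,6,7}: no change
Constraint 2 (W + Z = V) on D(W)={3,4,5,6,7} D(Z)={3,4,6,7} D(V)={3,4,5,6,7}: W {3,4,5,6,7}->{3,4}; Z {3,4,6,7}->{3,4}; V {3,4,5,6,7}->{6,7}
So after constraint 2: D(W)={3,4}, size = 2

Answer: 2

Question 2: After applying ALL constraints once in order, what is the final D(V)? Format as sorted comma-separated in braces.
Constraint 1 (Z != X) on D(Z)={3,4,6,7} D(X)={3,4,6,7}: no change
Constraint 2 (W + Z = V) on D(W)={3,4,5,6,7} D(Z)={3,4,6,7} D(V)={3,4,5,6,7}: W {3,4,5,6,7}->{3,4}; Z {3,4,6,7}->{3,4}; V {3,4,5,6,7}->{6,7}
Constraint 3 (X != W) on D(X)={3,4,6,7} D(W)={3,4}: no change
Constraint 4 (V != W) on D(V)={6,7} D(W)={3,4}: no change
So after all 4 constraints: D(V) = {6,7}

Answer: {6,7}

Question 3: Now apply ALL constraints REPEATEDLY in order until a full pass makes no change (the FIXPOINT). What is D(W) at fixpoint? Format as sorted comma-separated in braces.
Answer: {3,4}

Derivation:
pass 0 (initial): D(W)={3,4,5,6,7}
pass 1: V {3,4,5,6,7}->{6,7}; W {3,4,5,6,7}->{3,4}; Z {3,4,6,7}->{3,4}
pass 2: no change
Fixpoint after 2 passes: D(W) = {3,4}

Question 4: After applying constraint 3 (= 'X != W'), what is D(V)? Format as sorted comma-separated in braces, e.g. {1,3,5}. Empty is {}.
Constraint 1 (Z != X) on D(Z)={3,4,6,7} D(X)={3,4,6,7}: no change
Constraint 2 (W + Z = V) on D(W)={3,4,5,6,7} D(Z)={3,4,6,7} D(V)={3,4,5,6,7}: W {3,4,5,6,7}->{3,4}; Z {3,4,6,7}->{3,4}; V {3,4,5,6,7}->{6,7}
Constraint 3 (X != W) on D(X)={3,4,6,7} D(W)={3,4}: no change
So after constraint 3: D(V) = {6,7}

Answer: {6,7}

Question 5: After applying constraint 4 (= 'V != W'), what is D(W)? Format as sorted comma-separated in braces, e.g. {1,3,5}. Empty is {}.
Answer: {3,4}

Derivation:
Constraint 1 (Z != X) on D(Z)={3,4,6,7} D(X)={3,4,6,7}: no change
Constraint 2 (W + Z = V) on D(W)={3,4,5,6,7} D(Z)={3,4,6,7} D(V)={3,4,5,6,7}: W {3,4,5,6,7}->{3,4}; Z {3,4,6,7}->{3,4}; V {3,4,5,6,7}->{6,7}
Constraint 3 (X != W) on D(X)={3,4,6,7} D(W)={3,4}: no change
Constraint 4 (V != W) on D(V)={6,7} D(W)={3,4}: no change
So after constraint 4: D(W) = {3,4}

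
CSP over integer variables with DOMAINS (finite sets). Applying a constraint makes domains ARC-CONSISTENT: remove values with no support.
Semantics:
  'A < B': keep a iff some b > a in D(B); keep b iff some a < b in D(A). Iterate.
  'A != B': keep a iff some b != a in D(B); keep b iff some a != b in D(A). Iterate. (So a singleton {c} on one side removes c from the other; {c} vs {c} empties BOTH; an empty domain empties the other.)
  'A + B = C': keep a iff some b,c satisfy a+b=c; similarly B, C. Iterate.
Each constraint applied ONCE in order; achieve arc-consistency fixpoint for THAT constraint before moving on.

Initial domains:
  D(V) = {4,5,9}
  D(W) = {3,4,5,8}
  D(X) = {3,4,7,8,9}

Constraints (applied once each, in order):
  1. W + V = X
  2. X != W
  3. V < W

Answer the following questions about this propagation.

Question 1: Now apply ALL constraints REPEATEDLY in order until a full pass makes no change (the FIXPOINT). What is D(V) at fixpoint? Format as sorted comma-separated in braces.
Answer: {4}

Derivation:
pass 0 (initial): D(V)={4,5,9}
pass 1: V {4,5,9}->{4}; W {3,4,5,8}->{5}; X {3,4,7,8,9}->{7,8,9}
pass 2: X {7,8,9}->{9}
pass 3: no change
Fixpoint after 3 passes: D(V) = {4}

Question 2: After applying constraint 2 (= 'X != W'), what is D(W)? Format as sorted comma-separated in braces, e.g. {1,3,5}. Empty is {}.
Answer: {3,4,5}

Derivation:
Constraint 1 (W + V = X) on D(W)={3,4,5,8} D(V)={4,5,9} D(X)={3,4,7,8,9}: W {3,4,5,8}->{3,4,5}; V {4,5,9}->{4,5}; X {3,4,7,8,9}->{7,8,9}
Constraint 2 (X != W) on D(X)={7,8,9} D(W)={3,4,5}: no change
So after constraint 2: D(W) = {3,4,5}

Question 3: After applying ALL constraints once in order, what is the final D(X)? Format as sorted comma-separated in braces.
Constraint 1 (W + V = X) on D(W)={3,4,5,8} D(V)={4,5,9} D(X)={3,4,7,8,9}: W {3,4,5,8}->{3,4,5}; V {4,5,9}->{4,5}; X {3,4,7,8,9}->{7,8,9}
Constraint 2 (X != W) on D(X)={7,8,9} D(W)={3,4,5}: no change
Constraint 3 (V < W) on D(V)={4,5} D(W)={3,4,5}: V {4,5}->{4}; W {3,4,5}->{5}
So after all 3 constraints: D(X) = {7,8,9}

Answer: {7,8,9}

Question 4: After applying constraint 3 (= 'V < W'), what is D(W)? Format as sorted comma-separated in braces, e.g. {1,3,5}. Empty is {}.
Answer: {5}

Derivation:
Constraint 1 (W + V = X) on D(W)={3,4,5,8} D(V)={4,5,9} D(X)={3,4,7,8,9}: W {3,4,5,8}->{3,4,5}; V {4,5,9}->{4,5}; X {3,4,7,8,9}->{7,8,9}
Constraint 2 (X != W) on D(X)={7,8,9} D(W)={3,4,5}: no change
Constraint 3 (V < W) on D(V)={4,5} D(W)={3,4,5}: V {4,5}->{4}; W {3,4,5}->{5}
So after constraint 3: D(W) = {5}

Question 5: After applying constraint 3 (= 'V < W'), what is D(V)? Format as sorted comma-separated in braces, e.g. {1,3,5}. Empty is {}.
Answer: {4}

Derivation:
Constraint 1 (W + V = X) on D(W)={3,4,5,8} D(V)={4,5,9} D(X)={3,4,7,8,9}: W {3,4,5,8}->{3,4,5}; V {4,5,9}->{4,5}; X {3,4,7,8,9}->{7,8,9}
Constraint 2 (X != W) on D(X)={7,8,9} D(W)={3,4,5}: no change
Constraint 3 (V < W) on D(V)={4,5} D(W)={3,4,5}: V {4,5}->{4}; W {3,4,5}->{5}
So after constraint 3: D(V) = {4}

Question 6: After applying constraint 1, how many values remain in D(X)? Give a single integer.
Constraint 1 (W + V = X) on D(W)={3,4,5,8} D(V)={4,5,9} D(X)={3,4,7,8,9}: W {3,4,5,8}->{3,4,5}; V {4,5,9}->{4,5}; X {3,4,7,8,9}->{7,8,9}
So after constraint 1: D(X)={7,8,9}, size = 3

Answer: 3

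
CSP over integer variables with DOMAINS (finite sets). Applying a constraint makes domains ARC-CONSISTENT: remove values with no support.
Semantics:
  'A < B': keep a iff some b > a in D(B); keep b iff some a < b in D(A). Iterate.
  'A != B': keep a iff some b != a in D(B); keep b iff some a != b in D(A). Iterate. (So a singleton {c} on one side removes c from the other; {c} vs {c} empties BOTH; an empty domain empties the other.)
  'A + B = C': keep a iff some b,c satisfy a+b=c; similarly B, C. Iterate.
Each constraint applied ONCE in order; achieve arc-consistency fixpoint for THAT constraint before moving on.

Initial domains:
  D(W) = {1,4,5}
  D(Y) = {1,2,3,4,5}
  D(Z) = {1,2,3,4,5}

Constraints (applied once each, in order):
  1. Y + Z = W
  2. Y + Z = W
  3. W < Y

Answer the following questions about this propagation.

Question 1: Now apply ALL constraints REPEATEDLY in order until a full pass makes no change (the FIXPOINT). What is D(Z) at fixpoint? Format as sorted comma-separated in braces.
pass 0 (initial): D(Z)={1,2,3,4,5}
pass 1: W {1,4,5}->{}; Y {1,2,3,4,5}->{}; Z {1,2,3,4,5}->{1,2,3,4}
pass 2: Z {1,2,3,4}->{}
pass 3: no change
Fixpoint after 3 passes: D(Z) = {}

Answer: {}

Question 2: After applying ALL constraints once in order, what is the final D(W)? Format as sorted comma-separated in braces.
Answer: {}

Derivation:
Constraint 1 (Y + Z = W) on D(Y)={1,2,3,4,5} D(Z)={1,2,3,4,5} D(W)={1,4,5}: Y {1,2,3,4,5}->{1,2,3,4}; Z {1,2,3,4,5}->{1,2,3,4}; W {1,4,5}->{4,5}
Constraint 2 (Y + Z = W) on D(Y)={1,2,3,4} D(Z)={1,2,3,4} D(W)={4,5}: no change
Constraint 3 (W < Y) on D(W)={4,5} D(Y)={1,2,3,4}: W {4,5}->{}; Y {1,2,3,4}->{}
So after all 3 constraints: D(W) = {}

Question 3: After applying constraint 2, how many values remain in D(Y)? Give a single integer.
Answer: 4

Derivation:
Constraint 1 (Y + Z = W) on D(Y)={1,2,3,4,5} D(Z)={1,2,3,4,5} D(W)={1,4,5}: Y {1,2,3,4,5}->{1,2,3,4}; Z {1,2,3,4,5}->{1,2,3,4}; W {1,4,5}->{4,5}
Constraint 2 (Y + Z = W) on D(Y)={1,2,3,4} D(Z)={1,2,3,4} D(W)={4,5}: no change
So after constraint 2: D(Y)={1,2,3,4}, size = 4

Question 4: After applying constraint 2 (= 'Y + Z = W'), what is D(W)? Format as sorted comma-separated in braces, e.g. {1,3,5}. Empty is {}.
Answer: {4,5}

Derivation:
Constraint 1 (Y + Z = W) on D(Y)={1,2,3,4,5} D(Z)={1,2,3,4,5} D(W)={1,4,5}: Y {1,2,3,4,5}->{1,2,3,4}; Z {1,2,3,4,5}->{1,2,3,4}; W {1,4,5}->{4,5}
Constraint 2 (Y + Z = W) on D(Y)={1,2,3,4} D(Z)={1,2,3,4} D(W)={4,5}: no change
So after constraint 2: D(W) = {4,5}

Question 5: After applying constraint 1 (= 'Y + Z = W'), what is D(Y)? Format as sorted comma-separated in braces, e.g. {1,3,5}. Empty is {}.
Answer: {1,2,3,4}

Derivation:
Constraint 1 (Y + Z = W) on D(Y)={1,2,3,4,5} D(Z)={1,2,3,4,5} D(W)={1,4,5}: Y {1,2,3,4,5}->{1,2,3,4}; Z {1,2,3,4,5}->{1,2,3,4}; W {1,4,5}->{4,5}
So after constraint 1: D(Y) = {1,2,3,4}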